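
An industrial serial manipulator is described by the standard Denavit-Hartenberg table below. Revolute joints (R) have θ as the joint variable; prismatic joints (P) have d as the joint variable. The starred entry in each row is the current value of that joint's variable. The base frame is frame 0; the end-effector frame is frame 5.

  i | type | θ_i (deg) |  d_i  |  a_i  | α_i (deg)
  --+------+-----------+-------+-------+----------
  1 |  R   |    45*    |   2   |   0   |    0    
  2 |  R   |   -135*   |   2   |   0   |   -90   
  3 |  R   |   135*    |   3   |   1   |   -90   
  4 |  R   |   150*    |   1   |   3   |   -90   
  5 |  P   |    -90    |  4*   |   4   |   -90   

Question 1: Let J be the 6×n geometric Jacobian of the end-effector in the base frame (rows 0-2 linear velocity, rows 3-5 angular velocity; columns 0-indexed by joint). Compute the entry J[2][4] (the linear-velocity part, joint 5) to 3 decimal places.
0.354

prismatic axis z_4 = (0.8660,-0.3536,0.3536)
J_v[:, 4] = z_4; J_ω[:, 4] = (0,0,0)
entry J[2][4] = 0.3536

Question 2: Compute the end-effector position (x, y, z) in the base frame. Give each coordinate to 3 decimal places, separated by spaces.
after link 1: o_1 = (0.0000, 0.0000, 2.0000)
after link 2: o_2 = (0.0000, 0.0000, 4.0000)
after link 3: o_3 = (3.0000, 0.7071, 3.2929)
after link 4: o_4 = (1.5000, -0.4229, 5.8371)
after link 5: o_5 = (4.9641, 0.9913, 10.0798)

4.964 0.991 10.080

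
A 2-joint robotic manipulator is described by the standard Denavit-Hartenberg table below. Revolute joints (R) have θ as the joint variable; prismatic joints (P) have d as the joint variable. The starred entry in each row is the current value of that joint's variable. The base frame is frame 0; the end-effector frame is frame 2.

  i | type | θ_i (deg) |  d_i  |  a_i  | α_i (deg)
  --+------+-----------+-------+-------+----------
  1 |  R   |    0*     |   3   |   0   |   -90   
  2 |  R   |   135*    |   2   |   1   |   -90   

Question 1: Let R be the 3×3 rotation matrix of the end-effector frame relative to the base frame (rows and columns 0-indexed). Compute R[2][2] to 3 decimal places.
0.707

End-effector z-axis (col 2 of R) = (-0.7071,0.0000,0.7071)
R[2][2] = 0.7071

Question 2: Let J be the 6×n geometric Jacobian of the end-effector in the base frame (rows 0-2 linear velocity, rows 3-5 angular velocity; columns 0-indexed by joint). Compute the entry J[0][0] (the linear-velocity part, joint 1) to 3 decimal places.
axis z_0 = ẑ; lever o_n−o_0 = (-0.7071,2.0000,2.2929)
cross product → J_v[:, 0] = (-2.0000,-0.7071,0.0000)
J_ω[:, 0] = z_0
entry J[0][0] = -2.0000

-2.000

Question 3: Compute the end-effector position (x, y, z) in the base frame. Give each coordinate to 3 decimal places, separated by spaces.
-0.707 2.000 2.293

after link 1: o_1 = (0.0000, 0.0000, 3.0000)
after link 2: o_2 = (-0.7071, 2.0000, 2.2929)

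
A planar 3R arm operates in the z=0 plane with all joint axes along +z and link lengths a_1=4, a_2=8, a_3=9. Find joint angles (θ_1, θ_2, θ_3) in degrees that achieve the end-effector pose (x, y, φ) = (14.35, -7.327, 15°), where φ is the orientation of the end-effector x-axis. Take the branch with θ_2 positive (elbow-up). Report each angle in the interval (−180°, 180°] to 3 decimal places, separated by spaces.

wrist centre = target − a_3·(cos φ, sin φ) = (5.6567, -9.6564)
cos θ_2 = (125.2434−4²−8²)/(2·4·8) = 0.7069; θ_2 = 45.0145° (elbow-up)
β = atan2(-9.6564,5.6567) = -59.6384°; ψ = atan2(5.6583,9.6554) = 30.3712°
θ_1 = β − ψ = -90.0096°
θ_3 = φ − θ_1 − θ_2 = 59.9951° (wrapped to (-180°,180°])

-90.010 45.014 59.995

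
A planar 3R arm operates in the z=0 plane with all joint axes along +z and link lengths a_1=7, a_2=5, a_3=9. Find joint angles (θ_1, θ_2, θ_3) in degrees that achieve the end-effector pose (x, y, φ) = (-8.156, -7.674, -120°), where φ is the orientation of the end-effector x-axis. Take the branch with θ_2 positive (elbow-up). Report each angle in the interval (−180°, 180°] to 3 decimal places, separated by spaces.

134.997 149.996 -44.993

wrist centre = target − a_3·(cos φ, sin φ) = (-3.6560, 0.1202)
cos θ_2 = (13.3808−7²−5²)/(2·7·5) = -0.8660; θ_2 = 149.9958° (elbow-up)
β = atan2(0.1202,-3.6560) = 178.1165°; ψ = atan2(2.5003,2.6701) = 43.1197°
θ_1 = β − ψ = 134.9968°
θ_3 = φ − θ_1 − θ_2 = -44.9926° (wrapped to (-180°,180°])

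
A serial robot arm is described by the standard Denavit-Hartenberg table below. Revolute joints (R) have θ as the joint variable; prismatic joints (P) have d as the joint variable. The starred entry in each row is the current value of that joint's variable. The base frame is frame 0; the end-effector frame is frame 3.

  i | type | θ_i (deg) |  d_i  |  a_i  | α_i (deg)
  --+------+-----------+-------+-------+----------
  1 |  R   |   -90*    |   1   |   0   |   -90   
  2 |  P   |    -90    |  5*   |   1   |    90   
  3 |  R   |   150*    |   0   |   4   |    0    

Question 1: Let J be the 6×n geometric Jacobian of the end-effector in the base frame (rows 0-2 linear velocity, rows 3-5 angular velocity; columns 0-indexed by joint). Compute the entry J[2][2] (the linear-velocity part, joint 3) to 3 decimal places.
axis z_2 = (-0.0000,1.0000,0.0000); lever o_n−o_2 = (2.0000,0.0000,-3.4641)
cross product → J_v[:, 2] = (-3.4641,0.0000,-2.0000)
J_ω[:, 2] = z_2
entry J[2][2] = -2.0000

-2.000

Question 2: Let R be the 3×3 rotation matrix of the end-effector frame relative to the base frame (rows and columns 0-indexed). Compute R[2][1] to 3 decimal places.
-0.500

End-effector y-axis (col 1 of R) = (-0.8660,0.0000,-0.5000)
R[2][1] = -0.5000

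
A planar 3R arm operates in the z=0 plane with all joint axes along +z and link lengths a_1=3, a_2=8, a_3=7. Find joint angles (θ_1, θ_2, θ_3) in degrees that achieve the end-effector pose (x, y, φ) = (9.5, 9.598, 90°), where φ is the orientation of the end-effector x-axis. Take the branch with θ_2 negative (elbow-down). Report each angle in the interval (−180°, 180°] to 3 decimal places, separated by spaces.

wrist centre = target − a_3·(cos φ, sin φ) = (9.5000, 2.5980)
cos θ_2 = (96.9996−3²−8²)/(2·3·8) = 0.5000; θ_2 = -60.0005° (elbow-down)
β = atan2(2.5980,9.5000) = 15.2949°; ψ = atan2(-6.9282,6.9999) = -44.7051°
θ_1 = β − ψ = 60.0000°
θ_3 = φ − θ_1 − θ_2 = 90.0005° (wrapped to (-180°,180°])

60.000 -60.001 90.001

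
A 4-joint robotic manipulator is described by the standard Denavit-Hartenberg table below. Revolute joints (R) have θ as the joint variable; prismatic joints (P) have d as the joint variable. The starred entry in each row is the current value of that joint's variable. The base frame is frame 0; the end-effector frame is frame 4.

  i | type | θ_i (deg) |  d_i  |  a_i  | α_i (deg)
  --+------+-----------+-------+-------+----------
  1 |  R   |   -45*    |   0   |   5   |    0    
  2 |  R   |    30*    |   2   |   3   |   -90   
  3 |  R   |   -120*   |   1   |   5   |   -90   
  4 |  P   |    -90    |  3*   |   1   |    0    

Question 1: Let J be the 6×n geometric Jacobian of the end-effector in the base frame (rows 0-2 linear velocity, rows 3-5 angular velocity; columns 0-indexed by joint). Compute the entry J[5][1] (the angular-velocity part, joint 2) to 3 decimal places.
axis z_1 = (0.0000,0.0000,1.0000); lever o_n−o_1 = (3.5101,1.1300,7.8301)
cross product → J_v[:, 1] = (-1.1300,3.5101,0.0000)
J_ω[:, 1] = z_1
entry J[5][1] = 1.0000

1.000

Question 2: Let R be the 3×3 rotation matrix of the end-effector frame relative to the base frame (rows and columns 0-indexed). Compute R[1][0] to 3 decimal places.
End-effector x-axis (col 0 of R) = (0.2588,0.9659,0.0000)
R[1][0] = 0.9659

0.966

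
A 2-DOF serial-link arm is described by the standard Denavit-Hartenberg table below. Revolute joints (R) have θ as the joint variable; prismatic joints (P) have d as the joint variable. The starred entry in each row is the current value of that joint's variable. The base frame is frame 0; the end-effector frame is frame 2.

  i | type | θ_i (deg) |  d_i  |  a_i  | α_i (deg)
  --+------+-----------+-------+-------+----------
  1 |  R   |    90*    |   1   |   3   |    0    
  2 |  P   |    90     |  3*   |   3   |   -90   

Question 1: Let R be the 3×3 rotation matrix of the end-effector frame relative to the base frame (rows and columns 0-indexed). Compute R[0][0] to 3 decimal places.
-1.000

End-effector x-axis (col 0 of R) = (-1.0000,0.0000,0.0000)
R[0][0] = -1.0000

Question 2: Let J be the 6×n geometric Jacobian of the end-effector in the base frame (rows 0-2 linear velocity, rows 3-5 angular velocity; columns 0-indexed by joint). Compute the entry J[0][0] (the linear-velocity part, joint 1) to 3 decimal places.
axis z_0 = ẑ; lever o_n−o_0 = (-3.0000,3.0000,4.0000)
cross product → J_v[:, 0] = (-3.0000,-3.0000,0.0000)
J_ω[:, 0] = z_0
entry J[0][0] = -3.0000

-3.000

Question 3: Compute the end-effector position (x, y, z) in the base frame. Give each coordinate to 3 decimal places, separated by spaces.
after link 1: o_1 = (0.0000, 3.0000, 1.0000)
after link 2: o_2 = (-3.0000, 3.0000, 4.0000)

-3.000 3.000 4.000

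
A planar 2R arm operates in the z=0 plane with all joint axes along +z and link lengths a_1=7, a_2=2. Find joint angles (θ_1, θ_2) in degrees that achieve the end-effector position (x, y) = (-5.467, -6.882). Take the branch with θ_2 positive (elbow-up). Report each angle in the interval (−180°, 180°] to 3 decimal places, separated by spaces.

-134.995 29.995

cos θ_2 = (77.2500−7²−2²)/(2·7·2) = 0.8661; θ_2 = 29.9947° (elbow-up)
β = atan2(-6.8820,-5.4670) = -128.4633°; ψ = atan2(0.9998,8.7321) = 6.5320°
θ_1 = β − ψ = -134.9953°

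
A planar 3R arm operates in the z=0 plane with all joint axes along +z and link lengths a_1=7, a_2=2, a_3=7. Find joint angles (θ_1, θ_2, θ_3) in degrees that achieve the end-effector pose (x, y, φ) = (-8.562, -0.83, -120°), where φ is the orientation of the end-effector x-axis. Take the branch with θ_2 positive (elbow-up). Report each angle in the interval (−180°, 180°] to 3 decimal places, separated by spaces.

wrist centre = target − a_3·(cos φ, sin φ) = (-5.0620, 5.2322)
cos θ_2 = (52.9995−7²−2²)/(2·7·2) = -0.0000; θ_2 = 90.0010° (elbow-up)
β = atan2(5.2322,-5.0620) = 134.0529°; ψ = atan2(2.0000,7.0000) = 15.9455°
θ_1 = β − ψ = 118.1074°
θ_3 = φ − θ_1 − θ_2 = 31.8916° (wrapped to (-180°,180°])

118.107 90.001 31.892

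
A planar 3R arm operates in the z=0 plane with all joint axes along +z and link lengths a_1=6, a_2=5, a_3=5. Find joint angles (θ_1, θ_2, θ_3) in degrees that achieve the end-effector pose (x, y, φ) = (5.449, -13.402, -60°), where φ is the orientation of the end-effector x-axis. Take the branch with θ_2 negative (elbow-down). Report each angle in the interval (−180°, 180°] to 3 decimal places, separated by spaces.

wrist centre = target − a_3·(cos φ, sin φ) = (2.9490, -9.0719)
cos θ_2 = (90.9955−6²−5²)/(2·6·5) = 0.4999; θ_2 = -60.0050° (elbow-down)
β = atan2(-9.0719,2.9490) = -71.9922°; ψ = atan2(-4.3303,8.4996) = -26.9977°
θ_1 = β − ψ = -44.9945°
θ_3 = φ − θ_1 − θ_2 = 44.9995° (wrapped to (-180°,180°])

-44.994 -60.005 44.999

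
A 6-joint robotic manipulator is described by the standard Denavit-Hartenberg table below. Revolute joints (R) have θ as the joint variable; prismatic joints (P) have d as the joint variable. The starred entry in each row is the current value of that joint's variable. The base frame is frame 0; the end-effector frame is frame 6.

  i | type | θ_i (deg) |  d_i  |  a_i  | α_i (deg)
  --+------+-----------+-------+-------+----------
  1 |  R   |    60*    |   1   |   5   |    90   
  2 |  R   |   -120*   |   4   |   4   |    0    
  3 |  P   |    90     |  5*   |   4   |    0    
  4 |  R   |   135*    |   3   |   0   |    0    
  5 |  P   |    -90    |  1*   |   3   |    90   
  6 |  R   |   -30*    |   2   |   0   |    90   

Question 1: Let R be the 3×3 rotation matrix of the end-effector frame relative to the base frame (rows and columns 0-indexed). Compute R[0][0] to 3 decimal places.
End-effector x-axis (col 0 of R) = (-0.0148,0.9744,0.2241)
R[0][0] = -0.0148

-0.015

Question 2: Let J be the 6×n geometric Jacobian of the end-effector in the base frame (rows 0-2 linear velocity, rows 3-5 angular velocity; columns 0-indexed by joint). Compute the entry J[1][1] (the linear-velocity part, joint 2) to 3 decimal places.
5.733

axis z_1 = (0.8660,-0.5000,0.0000); lever o_n−o_1 = (13.6981,-2.2742,-6.6195)
cross product → J_v[:, 1] = (3.3097,5.7327,4.8795)
J_ω[:, 1] = z_1
entry J[1][1] = 5.7327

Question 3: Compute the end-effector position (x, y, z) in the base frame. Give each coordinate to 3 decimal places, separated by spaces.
after link 1: o_1 = (2.5000, 4.3301, 1.0000)
after link 2: o_2 = (4.9641, 0.5981, -2.4641)
after link 3: o_3 = (11.0263, 1.0981, -4.4641)
after link 4: o_4 = (13.6244, -0.4019, -4.4641)
after link 5: o_5 = (15.9393, 1.6076, -3.6876)
after link 6: o_6 = (16.1981, 2.0559, -5.6195)

16.198 2.056 -5.619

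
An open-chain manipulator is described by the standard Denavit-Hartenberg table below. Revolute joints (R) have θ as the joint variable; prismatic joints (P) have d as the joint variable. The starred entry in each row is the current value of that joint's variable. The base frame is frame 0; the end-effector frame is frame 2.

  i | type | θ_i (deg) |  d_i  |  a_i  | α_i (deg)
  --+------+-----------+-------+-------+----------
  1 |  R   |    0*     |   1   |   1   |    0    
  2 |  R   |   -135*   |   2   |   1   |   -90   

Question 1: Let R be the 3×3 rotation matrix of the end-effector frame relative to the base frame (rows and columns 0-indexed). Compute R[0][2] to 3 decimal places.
0.707

End-effector z-axis (col 2 of R) = (0.7071,-0.7071,0.0000)
R[0][2] = 0.7071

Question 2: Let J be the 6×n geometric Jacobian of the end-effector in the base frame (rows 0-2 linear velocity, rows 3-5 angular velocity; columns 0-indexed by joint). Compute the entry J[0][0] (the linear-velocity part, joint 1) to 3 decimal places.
axis z_0 = ẑ; lever o_n−o_0 = (0.2929,-0.7071,3.0000)
cross product → J_v[:, 0] = (0.7071,0.2929,-0.0000)
J_ω[:, 0] = z_0
entry J[0][0] = 0.7071

0.707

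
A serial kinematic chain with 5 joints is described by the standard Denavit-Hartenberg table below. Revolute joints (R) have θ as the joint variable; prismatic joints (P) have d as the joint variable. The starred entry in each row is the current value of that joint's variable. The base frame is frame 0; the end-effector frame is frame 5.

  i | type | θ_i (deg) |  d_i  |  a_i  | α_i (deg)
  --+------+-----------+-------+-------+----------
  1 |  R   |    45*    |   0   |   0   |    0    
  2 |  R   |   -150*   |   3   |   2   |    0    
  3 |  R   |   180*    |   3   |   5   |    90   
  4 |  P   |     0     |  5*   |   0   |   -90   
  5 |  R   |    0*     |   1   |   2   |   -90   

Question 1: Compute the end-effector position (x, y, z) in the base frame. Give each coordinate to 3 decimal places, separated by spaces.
after link 1: o_1 = (0.0000, 0.0000, 0.0000)
after link 2: o_2 = (-0.5176, -1.9319, 3.0000)
after link 3: o_3 = (0.7765, 2.8978, 6.0000)
after link 4: o_4 = (5.6061, 1.6037, 6.0000)
after link 5: o_5 = (6.1237, 3.5355, 7.0000)

6.124 3.536 7.000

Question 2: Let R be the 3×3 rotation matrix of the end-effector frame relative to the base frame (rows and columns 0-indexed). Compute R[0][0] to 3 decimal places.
0.259

End-effector x-axis (col 0 of R) = (0.2588,0.9659,0.0000)
R[0][0] = 0.2588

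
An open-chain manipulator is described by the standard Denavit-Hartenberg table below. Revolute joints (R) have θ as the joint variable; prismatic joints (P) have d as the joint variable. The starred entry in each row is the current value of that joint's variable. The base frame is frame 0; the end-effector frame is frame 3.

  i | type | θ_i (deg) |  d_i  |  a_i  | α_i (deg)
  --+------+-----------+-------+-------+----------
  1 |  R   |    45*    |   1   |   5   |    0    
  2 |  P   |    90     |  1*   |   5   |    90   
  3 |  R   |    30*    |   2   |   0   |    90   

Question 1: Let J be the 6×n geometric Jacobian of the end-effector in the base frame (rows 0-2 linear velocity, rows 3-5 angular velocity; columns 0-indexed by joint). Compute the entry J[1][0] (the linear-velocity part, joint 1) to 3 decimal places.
axis z_0 = ẑ; lever o_n−o_0 = (1.4142,8.4853,2.0000)
cross product → J_v[:, 0] = (-8.4853,1.4142,0.0000)
J_ω[:, 0] = z_0
entry J[1][0] = 1.4142

1.414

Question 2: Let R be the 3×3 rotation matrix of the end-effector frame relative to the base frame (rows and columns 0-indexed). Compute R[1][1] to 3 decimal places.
End-effector y-axis (col 1 of R) = (0.7071,0.7071,0.0000)
R[1][1] = 0.7071

0.707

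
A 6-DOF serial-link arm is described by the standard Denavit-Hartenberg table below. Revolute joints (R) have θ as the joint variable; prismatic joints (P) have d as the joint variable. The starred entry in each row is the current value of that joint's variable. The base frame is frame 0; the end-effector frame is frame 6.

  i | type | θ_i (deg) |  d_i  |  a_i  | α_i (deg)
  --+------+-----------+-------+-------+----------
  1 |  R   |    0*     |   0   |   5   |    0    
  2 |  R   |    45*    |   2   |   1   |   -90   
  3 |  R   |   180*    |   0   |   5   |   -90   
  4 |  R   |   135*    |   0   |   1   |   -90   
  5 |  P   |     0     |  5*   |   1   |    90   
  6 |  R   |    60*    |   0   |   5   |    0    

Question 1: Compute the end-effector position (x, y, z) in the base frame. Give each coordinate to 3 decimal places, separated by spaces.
after link 1: o_1 = (5.0000, 0.0000, 0.0000)
after link 2: o_2 = (5.7071, 0.7071, 2.0000)
after link 3: o_3 = (2.1716, -2.8284, 2.0000)
after link 4: o_4 = (3.1716, -2.8284, 2.0000)
after link 5: o_5 = (4.1716, 2.1716, 2.0000)
after link 6: o_6 = (6.6716, 6.5017, 2.0000)

6.672 6.502 2.000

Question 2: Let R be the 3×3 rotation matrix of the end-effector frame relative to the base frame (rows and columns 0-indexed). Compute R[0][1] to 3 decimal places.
End-effector y-axis (col 1 of R) = (-0.8660,0.5000,-0.0000)
R[0][1] = -0.8660

-0.866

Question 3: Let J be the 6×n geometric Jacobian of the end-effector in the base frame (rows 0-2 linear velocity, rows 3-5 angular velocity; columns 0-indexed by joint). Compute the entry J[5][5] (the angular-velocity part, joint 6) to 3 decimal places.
1.000

axis z_5 = (-0.0000,-0.0000,1.0000); lever o_n−o_5 = (2.5000,4.3301,0.0000)
cross product → J_v[:, 5] = (-4.3301,2.5000,-0.0000)
J_ω[:, 5] = z_5
entry J[5][5] = 1.0000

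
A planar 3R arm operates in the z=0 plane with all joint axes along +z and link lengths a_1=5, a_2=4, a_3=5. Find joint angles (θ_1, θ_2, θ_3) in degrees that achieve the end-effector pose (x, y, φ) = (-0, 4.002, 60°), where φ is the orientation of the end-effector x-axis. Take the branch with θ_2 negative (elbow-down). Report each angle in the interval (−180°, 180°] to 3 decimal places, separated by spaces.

-120.046 -150.004 -29.950

wrist centre = target − a_3·(cos φ, sin φ) = (-2.5000, -0.3281)
cos θ_2 = (6.3577−5²−4²)/(2·5·4) = -0.8661; θ_2 = -150.0038° (elbow-down)
β = atan2(-0.3281,-2.5000) = -172.5226°; ψ = atan2(-1.9998,1.5358) = -52.4768°
θ_1 = β − ψ = -120.0458°
θ_3 = φ − θ_1 − θ_2 = -29.9504° (wrapped to (-180°,180°])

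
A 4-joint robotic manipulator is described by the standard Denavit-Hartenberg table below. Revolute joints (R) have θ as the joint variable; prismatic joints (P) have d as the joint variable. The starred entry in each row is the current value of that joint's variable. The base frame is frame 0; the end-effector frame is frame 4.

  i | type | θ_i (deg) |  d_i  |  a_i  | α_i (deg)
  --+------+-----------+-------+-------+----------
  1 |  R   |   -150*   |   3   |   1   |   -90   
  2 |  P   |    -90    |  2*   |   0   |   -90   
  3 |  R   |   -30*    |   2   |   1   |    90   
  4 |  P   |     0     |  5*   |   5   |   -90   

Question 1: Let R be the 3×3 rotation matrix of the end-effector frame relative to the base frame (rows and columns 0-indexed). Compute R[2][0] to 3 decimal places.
End-effector x-axis (col 0 of R) = (0.2500,-0.4330,0.8660)
R[2][0] = 0.8660

0.866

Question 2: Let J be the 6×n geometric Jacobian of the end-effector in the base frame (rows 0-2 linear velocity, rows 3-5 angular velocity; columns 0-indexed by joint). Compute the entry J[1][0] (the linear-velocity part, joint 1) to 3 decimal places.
2.067

axis z_0 = ẑ; lever o_n−o_0 = (2.0670,-9.5801,5.6962)
cross product → J_v[:, 0] = (9.5801,2.0670,-0.0000)
J_ω[:, 0] = z_0
entry J[1][0] = 2.0670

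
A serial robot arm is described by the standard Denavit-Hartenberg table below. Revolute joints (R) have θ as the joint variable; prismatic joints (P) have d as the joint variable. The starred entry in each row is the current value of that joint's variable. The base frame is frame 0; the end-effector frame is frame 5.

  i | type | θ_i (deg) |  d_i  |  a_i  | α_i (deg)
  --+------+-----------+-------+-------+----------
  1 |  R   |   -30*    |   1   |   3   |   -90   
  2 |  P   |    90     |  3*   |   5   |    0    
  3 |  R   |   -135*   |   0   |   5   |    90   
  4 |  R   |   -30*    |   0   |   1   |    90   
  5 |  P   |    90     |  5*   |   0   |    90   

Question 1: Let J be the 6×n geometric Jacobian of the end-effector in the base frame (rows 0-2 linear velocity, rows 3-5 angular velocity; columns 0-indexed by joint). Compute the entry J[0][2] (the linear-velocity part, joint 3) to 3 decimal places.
axis z_2 = (0.5000,0.8660,0.0000); lever o_n−o_2 = (-0.3538,-5.3731,2.3801)
cross product → J_v[:, 2] = (2.0613,-1.1901,-2.3801)
J_ω[:, 2] = z_2
entry J[0][2] = 2.0613

2.061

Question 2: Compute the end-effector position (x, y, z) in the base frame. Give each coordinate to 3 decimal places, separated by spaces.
after link 1: o_1 = (2.5981, -1.5000, 1.0000)
after link 2: o_2 = (4.0981, 1.0981, -4.0000)
after link 3: o_3 = (7.1599, -0.6697, -0.4645)
after link 4: o_4 = (7.4403, -1.4089, 0.1479)
after link 5: o_5 = (3.7443, -4.2750, -1.6199)

3.744 -4.275 -1.620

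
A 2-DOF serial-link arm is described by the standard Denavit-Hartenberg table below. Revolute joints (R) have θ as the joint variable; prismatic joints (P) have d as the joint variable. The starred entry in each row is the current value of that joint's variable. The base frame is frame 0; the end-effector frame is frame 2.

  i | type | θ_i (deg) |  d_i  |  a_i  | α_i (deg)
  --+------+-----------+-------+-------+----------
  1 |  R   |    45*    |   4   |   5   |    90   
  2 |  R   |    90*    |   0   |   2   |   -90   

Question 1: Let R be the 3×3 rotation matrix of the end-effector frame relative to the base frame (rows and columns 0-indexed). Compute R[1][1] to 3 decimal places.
0.707

End-effector y-axis (col 1 of R) = (-0.7071,0.7071,-0.0000)
R[1][1] = 0.7071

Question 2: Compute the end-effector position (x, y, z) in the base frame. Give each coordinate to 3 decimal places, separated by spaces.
3.536 3.536 6.000

after link 1: o_1 = (3.5355, 3.5355, 4.0000)
after link 2: o_2 = (3.5355, 3.5355, 6.0000)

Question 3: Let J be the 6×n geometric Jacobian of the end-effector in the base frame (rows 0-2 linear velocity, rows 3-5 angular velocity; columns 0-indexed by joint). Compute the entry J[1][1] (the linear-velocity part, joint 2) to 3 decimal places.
axis z_1 = (0.7071,-0.7071,0.0000); lever o_n−o_1 = (0.0000,0.0000,2.0000)
cross product → J_v[:, 1] = (-1.4142,-1.4142,0.0000)
J_ω[:, 1] = z_1
entry J[1][1] = -1.4142

-1.414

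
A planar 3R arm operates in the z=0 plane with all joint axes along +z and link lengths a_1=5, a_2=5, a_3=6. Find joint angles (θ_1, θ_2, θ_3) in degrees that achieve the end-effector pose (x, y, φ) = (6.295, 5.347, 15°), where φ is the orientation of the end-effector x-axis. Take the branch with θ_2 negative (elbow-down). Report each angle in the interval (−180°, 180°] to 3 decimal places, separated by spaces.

wrist centre = target − a_3·(cos φ, sin φ) = (0.4994, 3.7941)
cos θ_2 = (14.6445−5²−5²)/(2·5·5) = -0.7071; θ_2 = -135.0002° (elbow-down)
β = atan2(3.7941,0.4994) = 82.5008°; ψ = atan2(-3.5355,1.4645) = -67.5001°
θ_1 = β − ψ = 150.0009°
θ_3 = φ − θ_1 − θ_2 = -0.0007° (wrapped to (-180°,180°])

150.001 -135.000 -0.001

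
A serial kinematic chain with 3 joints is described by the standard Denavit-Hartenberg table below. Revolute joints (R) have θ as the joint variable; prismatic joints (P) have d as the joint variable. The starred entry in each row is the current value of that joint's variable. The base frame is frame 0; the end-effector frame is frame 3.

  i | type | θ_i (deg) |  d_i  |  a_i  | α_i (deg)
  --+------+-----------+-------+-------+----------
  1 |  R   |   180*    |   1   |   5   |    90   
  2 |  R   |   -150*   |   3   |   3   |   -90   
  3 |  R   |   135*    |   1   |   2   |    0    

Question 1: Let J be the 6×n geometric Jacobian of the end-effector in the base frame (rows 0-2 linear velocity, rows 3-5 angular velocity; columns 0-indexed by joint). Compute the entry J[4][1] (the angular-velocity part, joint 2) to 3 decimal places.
axis z_1 = (0.0000,1.0000,0.0000); lever o_n−o_1 = (0.8733,1.5858,-1.6589)
cross product → J_v[:, 1] = (-1.6589,0.0000,-0.8733)
J_ω[:, 1] = z_1
entry J[4][1] = 1.0000

1.000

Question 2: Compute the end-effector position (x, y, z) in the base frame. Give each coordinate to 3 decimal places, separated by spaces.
-4.127 1.586 -0.659

after link 1: o_1 = (-5.0000, 0.0000, 1.0000)
after link 2: o_2 = (-2.4019, 3.0000, -0.5000)
after link 3: o_3 = (-4.1267, 1.5858, -0.6589)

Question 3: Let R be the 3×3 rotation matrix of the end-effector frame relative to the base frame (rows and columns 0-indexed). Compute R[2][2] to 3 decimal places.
End-effector z-axis (col 2 of R) = (-0.5000,0.0000,-0.8660)
R[2][2] = -0.8660

-0.866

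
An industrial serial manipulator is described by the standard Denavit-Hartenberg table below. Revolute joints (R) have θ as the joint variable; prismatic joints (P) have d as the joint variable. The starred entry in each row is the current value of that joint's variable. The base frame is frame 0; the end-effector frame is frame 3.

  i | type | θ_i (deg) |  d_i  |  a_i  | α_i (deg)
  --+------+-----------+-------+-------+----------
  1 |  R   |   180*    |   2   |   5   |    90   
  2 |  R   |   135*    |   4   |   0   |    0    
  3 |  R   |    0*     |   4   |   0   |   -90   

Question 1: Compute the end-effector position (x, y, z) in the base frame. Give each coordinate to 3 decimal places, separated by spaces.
after link 1: o_1 = (-5.0000, 0.0000, 2.0000)
after link 2: o_2 = (-5.0000, 4.0000, 2.0000)
after link 3: o_3 = (-5.0000, 8.0000, 2.0000)

-5.000 8.000 2.000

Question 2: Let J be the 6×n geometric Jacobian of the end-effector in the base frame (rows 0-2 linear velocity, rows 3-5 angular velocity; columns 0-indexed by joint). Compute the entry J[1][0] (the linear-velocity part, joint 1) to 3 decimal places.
-5.000

axis z_0 = ẑ; lever o_n−o_0 = (-5.0000,8.0000,2.0000)
cross product → J_v[:, 0] = (-8.0000,-5.0000,0.0000)
J_ω[:, 0] = z_0
entry J[1][0] = -5.0000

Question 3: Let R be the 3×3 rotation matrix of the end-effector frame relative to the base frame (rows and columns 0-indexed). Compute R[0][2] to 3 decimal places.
End-effector z-axis (col 2 of R) = (0.7071,0.0000,-0.7071)
R[0][2] = 0.7071

0.707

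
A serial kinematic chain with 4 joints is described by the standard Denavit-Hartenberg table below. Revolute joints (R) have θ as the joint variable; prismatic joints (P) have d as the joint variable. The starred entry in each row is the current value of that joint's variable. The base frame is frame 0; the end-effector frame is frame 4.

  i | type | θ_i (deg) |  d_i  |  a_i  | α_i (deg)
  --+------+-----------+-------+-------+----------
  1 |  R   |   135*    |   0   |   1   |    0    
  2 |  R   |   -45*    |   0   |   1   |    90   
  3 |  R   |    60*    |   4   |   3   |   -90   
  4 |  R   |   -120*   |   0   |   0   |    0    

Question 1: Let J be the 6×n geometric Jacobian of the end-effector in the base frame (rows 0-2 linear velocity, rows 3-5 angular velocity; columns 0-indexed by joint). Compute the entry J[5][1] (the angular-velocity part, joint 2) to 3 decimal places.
axis z_1 = (0.0000,0.0000,1.0000); lever o_n−o_1 = (4.0000,2.5000,2.5981)
cross product → J_v[:, 1] = (-2.5000,4.0000,0.0000)
J_ω[:, 1] = z_1
entry J[5][1] = 1.0000

1.000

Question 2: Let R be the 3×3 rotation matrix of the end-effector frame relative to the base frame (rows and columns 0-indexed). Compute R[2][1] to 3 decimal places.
End-effector y-axis (col 1 of R) = (0.5000,0.4330,0.7500)
R[2][1] = 0.7500

0.750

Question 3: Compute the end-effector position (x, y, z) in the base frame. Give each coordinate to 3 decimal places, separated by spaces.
3.293 3.207 2.598

after link 1: o_1 = (-0.7071, 0.7071, 0.0000)
after link 2: o_2 = (-0.7071, 1.7071, 0.0000)
after link 3: o_3 = (3.2929, 3.2071, 2.5981)
after link 4: o_4 = (3.2929, 3.2071, 2.5981)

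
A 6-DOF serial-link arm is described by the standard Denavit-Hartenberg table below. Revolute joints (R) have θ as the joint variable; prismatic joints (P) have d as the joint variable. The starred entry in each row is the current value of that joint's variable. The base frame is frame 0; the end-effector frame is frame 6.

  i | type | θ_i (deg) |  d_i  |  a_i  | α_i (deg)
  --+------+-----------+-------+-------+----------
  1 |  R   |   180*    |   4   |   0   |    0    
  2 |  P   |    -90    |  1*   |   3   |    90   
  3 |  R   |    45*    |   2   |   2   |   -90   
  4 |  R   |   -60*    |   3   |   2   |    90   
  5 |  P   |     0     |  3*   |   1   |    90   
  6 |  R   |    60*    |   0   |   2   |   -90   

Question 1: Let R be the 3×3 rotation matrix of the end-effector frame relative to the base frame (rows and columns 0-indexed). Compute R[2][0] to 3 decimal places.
End-effector x-axis (col 0 of R) = (0.8660,-0.3536,-0.3536)
R[2][0] = -0.3536

-0.354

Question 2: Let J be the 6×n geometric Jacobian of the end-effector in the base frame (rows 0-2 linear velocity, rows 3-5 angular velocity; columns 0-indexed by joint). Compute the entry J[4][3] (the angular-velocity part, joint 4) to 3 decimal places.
axis z_3 = (-0.0000,-0.7071,0.7071); lever o_n−o_3 = (5.8301,-3.6049,0.6378)
cross product → J_v[:, 3] = (2.0981,4.1225,4.1225)
J_ω[:, 3] = z_3
entry J[4][3] = -0.7071

-0.707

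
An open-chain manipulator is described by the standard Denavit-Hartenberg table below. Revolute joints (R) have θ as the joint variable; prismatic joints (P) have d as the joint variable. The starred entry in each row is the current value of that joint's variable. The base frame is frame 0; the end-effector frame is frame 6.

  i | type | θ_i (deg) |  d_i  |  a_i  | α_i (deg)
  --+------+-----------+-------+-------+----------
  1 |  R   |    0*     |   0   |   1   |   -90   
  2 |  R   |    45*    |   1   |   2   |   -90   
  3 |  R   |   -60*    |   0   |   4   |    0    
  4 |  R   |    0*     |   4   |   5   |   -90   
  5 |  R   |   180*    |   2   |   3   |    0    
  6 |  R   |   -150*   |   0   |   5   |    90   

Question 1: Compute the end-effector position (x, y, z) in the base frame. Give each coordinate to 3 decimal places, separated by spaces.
after link 1: o_1 = (1.0000, 0.0000, 0.0000)
after link 2: o_2 = (2.4142, 1.0000, -1.4142)
after link 3: o_3 = (3.8284, 4.4641, -2.8284)
after link 4: o_4 = (2.7678, 8.7942, -7.4246)
after link 5: o_5 = (2.9319, 5.1962, -7.5887)
after link 6: o_6 = (6.2305, 8.9462, -7.3519)

6.231 8.946 -7.352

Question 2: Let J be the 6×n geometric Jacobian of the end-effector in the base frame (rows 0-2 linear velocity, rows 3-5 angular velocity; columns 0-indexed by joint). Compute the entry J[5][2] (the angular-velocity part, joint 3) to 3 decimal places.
-0.707

axis z_2 = (-0.7071,0.0000,-0.7071); lever o_n−o_2 = (3.8163,7.9462,-5.9377)
cross product → J_v[:, 2] = (5.6188,-6.8971,-5.6188)
J_ω[:, 2] = z_2
entry J[5][2] = -0.7071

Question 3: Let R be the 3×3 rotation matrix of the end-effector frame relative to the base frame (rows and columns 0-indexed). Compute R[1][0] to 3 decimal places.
End-effector x-axis (col 0 of R) = (0.6597,0.7500,0.0474)
R[1][0] = 0.7500

0.750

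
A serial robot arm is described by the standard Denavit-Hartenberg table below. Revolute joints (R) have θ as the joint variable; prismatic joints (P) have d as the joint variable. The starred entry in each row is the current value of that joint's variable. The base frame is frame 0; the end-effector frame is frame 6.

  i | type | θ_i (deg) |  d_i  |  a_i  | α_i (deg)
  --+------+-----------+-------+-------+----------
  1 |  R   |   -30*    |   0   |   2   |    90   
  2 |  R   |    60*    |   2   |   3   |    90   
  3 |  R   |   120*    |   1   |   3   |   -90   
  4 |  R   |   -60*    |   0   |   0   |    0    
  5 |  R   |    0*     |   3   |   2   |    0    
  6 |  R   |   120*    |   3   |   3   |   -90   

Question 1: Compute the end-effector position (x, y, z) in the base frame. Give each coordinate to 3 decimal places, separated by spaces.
after link 1: o_1 = (1.7321, -1.0000, 0.0000)
after link 2: o_2 = (2.0311, -3.4821, 2.5981)
after link 3: o_3 = (0.8325, -5.7901, 0.7990)
after link 4: o_4 = (0.8325, -5.7901, 0.7990)
after link 5: o_5 = (1.1071, -5.2165, -2.7500)
after link 6: o_6 = (-2.1908, -3.0804, -4.3505)

-2.191 -3.080 -4.350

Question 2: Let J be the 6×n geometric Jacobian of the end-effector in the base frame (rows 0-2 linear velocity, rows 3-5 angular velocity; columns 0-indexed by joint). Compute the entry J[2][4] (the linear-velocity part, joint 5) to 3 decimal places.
axis z_4 = (-0.1250,0.6495,-0.7500); lever o_n−o_4 = (-3.0233,2.7096,-5.1495)
cross product → J_v[:, 4] = (-1.3125,1.6238,1.6250)
J_ω[:, 4] = z_4
entry J[2][4] = 1.6250

1.625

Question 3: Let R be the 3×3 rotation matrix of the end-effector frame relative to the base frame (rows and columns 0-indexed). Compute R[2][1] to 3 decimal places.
0.750

End-effector y-axis (col 1 of R) = (0.1250,-0.6495,0.7500)
R[2][1] = 0.7500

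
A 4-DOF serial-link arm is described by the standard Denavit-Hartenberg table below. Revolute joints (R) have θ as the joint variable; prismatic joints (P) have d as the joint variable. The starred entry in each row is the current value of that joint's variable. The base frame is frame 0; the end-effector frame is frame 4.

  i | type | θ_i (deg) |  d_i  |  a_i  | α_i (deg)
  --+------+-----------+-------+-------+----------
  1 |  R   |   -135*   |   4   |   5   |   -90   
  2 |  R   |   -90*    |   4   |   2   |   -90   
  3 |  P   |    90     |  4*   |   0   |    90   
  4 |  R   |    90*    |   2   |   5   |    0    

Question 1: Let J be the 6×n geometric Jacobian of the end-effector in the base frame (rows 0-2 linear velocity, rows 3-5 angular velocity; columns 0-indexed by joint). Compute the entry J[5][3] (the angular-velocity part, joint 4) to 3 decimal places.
1.000

axis z_3 = (-0.0000,-0.0000,1.0000); lever o_n−o_3 = (-3.5355,-3.5355,2.0000)
cross product → J_v[:, 3] = (3.5355,-3.5355,-0.0000)
J_ω[:, 3] = z_3
entry J[5][3] = 1.0000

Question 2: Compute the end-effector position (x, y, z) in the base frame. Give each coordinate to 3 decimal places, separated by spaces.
after link 1: o_1 = (-3.5355, -3.5355, 4.0000)
after link 2: o_2 = (-0.7071, -6.3640, 6.0000)
after link 3: o_3 = (-3.5355, -9.1924, 6.0000)
after link 4: o_4 = (-7.0711, -12.7279, 8.0000)

-7.071 -12.728 8.000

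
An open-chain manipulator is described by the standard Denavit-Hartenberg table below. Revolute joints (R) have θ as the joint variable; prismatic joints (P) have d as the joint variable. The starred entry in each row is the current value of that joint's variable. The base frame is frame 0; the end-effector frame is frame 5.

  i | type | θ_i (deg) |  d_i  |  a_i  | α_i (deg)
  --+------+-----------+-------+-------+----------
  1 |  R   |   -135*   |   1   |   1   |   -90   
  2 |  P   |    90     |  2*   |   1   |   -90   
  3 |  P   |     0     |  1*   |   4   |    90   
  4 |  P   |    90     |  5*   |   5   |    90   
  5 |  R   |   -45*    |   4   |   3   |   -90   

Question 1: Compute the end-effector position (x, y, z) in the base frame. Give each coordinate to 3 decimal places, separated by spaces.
after link 1: o_1 = (-0.7071, -0.7071, 1.0000)
after link 2: o_2 = (0.7071, -2.1213, 0.0000)
after link 3: o_3 = (1.4142, -1.4142, -4.0000)
after link 4: o_4 = (8.4853, -1.4142, -4.0000)
after link 5: o_5 = (8.4853, 1.5858, -8.0000)

8.485 1.586 -8.000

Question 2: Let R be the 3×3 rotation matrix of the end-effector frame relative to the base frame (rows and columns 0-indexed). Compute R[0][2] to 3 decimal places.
End-effector z-axis (col 2 of R) = (1.0000,-0.0000,-0.0000)
R[0][2] = 1.0000

1.000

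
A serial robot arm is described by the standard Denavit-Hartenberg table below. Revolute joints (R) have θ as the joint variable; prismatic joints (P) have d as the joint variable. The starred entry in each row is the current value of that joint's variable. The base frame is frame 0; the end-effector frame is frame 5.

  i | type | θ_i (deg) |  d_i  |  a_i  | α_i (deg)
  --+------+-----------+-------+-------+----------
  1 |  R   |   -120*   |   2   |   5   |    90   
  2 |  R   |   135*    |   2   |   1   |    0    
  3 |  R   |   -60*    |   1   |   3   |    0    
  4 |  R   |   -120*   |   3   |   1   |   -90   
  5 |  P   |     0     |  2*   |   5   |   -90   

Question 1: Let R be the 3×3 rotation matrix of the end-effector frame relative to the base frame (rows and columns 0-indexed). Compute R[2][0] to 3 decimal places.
-0.707

End-effector x-axis (col 0 of R) = (-0.3536,-0.6124,-0.7071)
R[2][0] = -0.7071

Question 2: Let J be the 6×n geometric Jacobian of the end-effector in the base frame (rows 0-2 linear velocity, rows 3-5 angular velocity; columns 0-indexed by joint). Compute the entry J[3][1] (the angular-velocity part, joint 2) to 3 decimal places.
axis z_1 = (-0.8660,0.5000,0.0000); lever o_n−o_1 = (-8.0593,-1.9590,0.7765)
cross product → J_v[:, 1] = (0.3882,0.6724,5.7262)
J_ω[:, 1] = z_1
entry J[3][1] = -0.8660

-0.866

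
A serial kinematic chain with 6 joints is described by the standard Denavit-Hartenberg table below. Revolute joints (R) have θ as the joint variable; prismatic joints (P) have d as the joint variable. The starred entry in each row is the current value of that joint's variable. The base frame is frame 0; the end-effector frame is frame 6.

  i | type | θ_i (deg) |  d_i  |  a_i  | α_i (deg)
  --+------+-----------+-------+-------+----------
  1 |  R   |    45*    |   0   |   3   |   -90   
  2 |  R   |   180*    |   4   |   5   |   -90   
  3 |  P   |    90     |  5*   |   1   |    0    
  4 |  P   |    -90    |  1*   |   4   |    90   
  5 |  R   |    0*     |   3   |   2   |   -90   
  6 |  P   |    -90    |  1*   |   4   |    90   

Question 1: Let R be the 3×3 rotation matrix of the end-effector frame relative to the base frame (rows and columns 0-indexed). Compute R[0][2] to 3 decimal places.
0.707

End-effector z-axis (col 2 of R) = (0.7071,0.7071,0.0000)
R[0][2] = 0.7071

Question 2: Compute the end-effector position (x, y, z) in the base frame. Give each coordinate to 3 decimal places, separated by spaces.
after link 1: o_1 = (2.1213, 2.1213, 0.0000)
after link 2: o_2 = (-4.2426, 1.4142, -0.0000)
after link 3: o_3 = (-3.5355, 0.7071, 5.0000)
after link 4: o_4 = (-6.3640, -2.1213, 6.0000)
after link 5: o_5 = (-9.8995, -1.4142, 6.0000)
after link 6: o_6 = (-12.7279, 1.4142, 7.0000)

-12.728 1.414 7.000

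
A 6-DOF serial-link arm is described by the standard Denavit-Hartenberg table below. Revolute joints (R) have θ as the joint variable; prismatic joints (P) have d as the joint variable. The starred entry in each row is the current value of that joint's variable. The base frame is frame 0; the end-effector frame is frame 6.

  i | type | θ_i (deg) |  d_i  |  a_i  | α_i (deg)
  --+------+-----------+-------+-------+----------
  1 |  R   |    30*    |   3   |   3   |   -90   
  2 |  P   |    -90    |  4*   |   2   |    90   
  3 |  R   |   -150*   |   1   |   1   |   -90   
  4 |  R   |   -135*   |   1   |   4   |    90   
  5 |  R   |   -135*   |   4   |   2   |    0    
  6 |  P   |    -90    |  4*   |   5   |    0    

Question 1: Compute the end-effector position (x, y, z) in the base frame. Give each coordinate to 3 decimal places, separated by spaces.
after link 1: o_1 = (2.5981, 1.5000, 3.0000)
after link 2: o_2 = (0.5981, 4.9641, 5.0000)
after link 3: o_3 = (-0.0179, 4.0311, 4.1340)
after link 4: o_4 = (-2.7415, 3.0916, 7.0835)
after link 5: o_5 = (-0.4955, 6.8582, 7.9598)
after link 6: o_6 = (5.5679, 7.0130, 10.0120)

5.568 7.013 10.012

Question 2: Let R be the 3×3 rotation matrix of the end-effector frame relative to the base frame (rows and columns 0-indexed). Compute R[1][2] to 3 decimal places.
End-effector z-axis (col 2 of R) = (0.4356,0.6597,0.6124)
R[1][2] = 0.6597

0.660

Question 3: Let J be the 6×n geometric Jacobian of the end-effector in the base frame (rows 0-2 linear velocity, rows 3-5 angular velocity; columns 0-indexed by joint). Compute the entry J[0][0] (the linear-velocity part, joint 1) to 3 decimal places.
-7.013

axis z_0 = ẑ; lever o_n−o_0 = (5.5679,7.0130,10.0120)
cross product → J_v[:, 0] = (-7.0130,5.5679,0.0000)
J_ω[:, 0] = z_0
entry J[0][0] = -7.0130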